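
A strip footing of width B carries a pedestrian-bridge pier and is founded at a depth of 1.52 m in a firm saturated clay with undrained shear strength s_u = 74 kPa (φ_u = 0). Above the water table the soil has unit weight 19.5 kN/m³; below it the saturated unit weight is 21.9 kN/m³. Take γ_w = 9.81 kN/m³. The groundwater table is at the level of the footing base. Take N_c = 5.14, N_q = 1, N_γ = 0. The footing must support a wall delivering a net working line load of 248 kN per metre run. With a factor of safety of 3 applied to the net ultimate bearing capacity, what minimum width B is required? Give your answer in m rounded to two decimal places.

B = 1.96 m

Overburden at base level: q = 19.5 × 1.52 = 29.64 kPa.
Cohesion term c·N_c = 74 × 5.14 = 380.36 kPa; surcharge term q·N_q = 29.64 × 1 = 29.64 kPa.
q_ult = 380.36 + 29.64 = 410 kPa.
For φ = 0 the ½γBN_γ term vanishes, so q_ult is independent of B. q_net = 410 − 29.64 = 380.36 kPa; q_all(net) = 380.36/3 = 126.79 kPa.
Required width B = w / q_all(net) = 248 / 126.79 = 1.956 m.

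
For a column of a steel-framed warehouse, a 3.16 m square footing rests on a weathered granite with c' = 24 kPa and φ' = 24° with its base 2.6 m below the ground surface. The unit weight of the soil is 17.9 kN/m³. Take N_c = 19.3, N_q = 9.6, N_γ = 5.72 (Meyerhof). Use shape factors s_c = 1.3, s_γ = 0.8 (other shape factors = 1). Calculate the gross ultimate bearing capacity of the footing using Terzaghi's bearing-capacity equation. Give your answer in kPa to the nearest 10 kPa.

Effective surcharge at the founding depth q = γ·D_f = 17.9 × 2.6 = 46.54 kPa.
q_ult = c·N_c·s_c + q·N_q + 0.5·γ·B·N_γ·s_γ
     = 24 × 19.3 × 1.3 + 46.54 × 9.6 + 0.5 × 17.9 × 3.16 × 5.72 × 0.8
     = 602.16 + 446.78 + 129.42 = 1178.4 kPa.

q_ult ≈ 1180 kPa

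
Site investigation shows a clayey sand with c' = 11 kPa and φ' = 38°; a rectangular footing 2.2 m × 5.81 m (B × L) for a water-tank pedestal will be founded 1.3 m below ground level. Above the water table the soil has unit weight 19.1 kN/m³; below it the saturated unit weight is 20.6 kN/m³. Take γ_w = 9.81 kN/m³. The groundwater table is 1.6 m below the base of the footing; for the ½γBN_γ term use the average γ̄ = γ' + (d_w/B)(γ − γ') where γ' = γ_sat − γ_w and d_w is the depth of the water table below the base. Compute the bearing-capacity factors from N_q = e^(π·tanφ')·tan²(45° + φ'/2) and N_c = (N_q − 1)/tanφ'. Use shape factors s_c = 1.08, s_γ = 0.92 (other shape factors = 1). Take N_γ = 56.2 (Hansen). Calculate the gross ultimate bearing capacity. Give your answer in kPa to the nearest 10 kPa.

tan38° = 0.7813, so N_q = e^(π×0.7813)·tan²(64°) = 11.64 × 4.204 = 48.93.
N_c = (48.93 − 1)/tan38° = 61.35.
Effective surcharge at the founding depth q = γ·D_f = 19.1 × 1.3 = 24.83 kPa.
With d_w = 1.6 m < B, γ̄ = 10.79 + (1.6/2.2) × (19.1 − 10.79) = 16.834 kN/m³.
q_ult = c·N_c·s_c + q·N_q + 0.5·γ·B·N_γ·s_γ
     = 11 × 61.352 × 1.08 + 24.83 × 48.933 + 0.5 × 16.834 × 2.2 × 56.2 × 0.92
     = 728.86 + 1215 + 957.4 = 2901.3 kPa.

q_ult ≈ 2900 kPa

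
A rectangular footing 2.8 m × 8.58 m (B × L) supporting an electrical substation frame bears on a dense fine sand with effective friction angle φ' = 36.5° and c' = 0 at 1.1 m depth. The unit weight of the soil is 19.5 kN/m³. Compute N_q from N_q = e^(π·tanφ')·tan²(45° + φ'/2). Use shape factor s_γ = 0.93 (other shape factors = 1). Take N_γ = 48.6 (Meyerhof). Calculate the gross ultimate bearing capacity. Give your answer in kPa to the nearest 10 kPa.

tan36.5° = 0.74, so N_q = e^(π×0.74)·tan²(63.25°) = 10.223 × 3.936 = 40.24.
Overburden at base level: q = 19.5 × 1.1 = 21.45 kPa.
Surcharge term q·N_q = 21.45 × 40.24 = 863.14 kPa; self-weight term 0.5·γ·B·N_γ·s_γ = 0.5 × 19.5 × 2.8 × 48.6 × 0.93 = 1233.9 kPa.
q_ult = 863.14 + 1233.9 = 2097 kPa.

q_ult ≈ 2100 kPa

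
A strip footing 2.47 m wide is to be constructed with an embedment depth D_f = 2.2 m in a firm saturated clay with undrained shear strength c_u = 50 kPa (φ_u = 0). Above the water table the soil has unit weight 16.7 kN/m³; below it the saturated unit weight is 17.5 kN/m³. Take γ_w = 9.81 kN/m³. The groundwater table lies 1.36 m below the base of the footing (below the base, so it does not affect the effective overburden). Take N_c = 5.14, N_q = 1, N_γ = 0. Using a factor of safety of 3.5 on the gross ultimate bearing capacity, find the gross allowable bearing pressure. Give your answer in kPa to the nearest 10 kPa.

q_all ≈ 80 kPa

q = γ·D_f = 16.7 × 2.2 = 36.74 kPa.
c·N_c = 50 × 5.14 = 257 kPa
q·N_q = 36.74 × 1 = 36.74 kPa
q_ult = 257 + 36.74 = 293.74 kPa.
q_all = 293.74 / 3.5 = 83.926 kPa.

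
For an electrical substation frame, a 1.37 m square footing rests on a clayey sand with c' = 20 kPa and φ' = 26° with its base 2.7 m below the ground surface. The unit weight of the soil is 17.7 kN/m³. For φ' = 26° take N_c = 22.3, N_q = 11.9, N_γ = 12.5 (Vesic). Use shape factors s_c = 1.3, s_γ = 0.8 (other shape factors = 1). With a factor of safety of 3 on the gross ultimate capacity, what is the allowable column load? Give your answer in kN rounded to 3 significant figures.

P_all ≈ 794 kN

Effective surcharge at the founding depth q = γ·D_f = 17.7 × 2.7 = 47.79 kPa.
q_ult = c·N_c·s_c + q·N_q + 0.5·γ·B·N_γ·s_γ
     = 20 × 22.3 × 1.3 + 47.79 × 11.9 + 0.5 × 17.7 × 1.37 × 12.5 × 0.8
     = 579.8 + 568.7 + 121.25 = 1269.7 kPa.
Gross allowable pressure q_all = 1269.7 / 3 = 423.25 kPa.
Footing area = 1.8769 m², so allowable column load = 423.25 × 1.8769 = 794.4 kN.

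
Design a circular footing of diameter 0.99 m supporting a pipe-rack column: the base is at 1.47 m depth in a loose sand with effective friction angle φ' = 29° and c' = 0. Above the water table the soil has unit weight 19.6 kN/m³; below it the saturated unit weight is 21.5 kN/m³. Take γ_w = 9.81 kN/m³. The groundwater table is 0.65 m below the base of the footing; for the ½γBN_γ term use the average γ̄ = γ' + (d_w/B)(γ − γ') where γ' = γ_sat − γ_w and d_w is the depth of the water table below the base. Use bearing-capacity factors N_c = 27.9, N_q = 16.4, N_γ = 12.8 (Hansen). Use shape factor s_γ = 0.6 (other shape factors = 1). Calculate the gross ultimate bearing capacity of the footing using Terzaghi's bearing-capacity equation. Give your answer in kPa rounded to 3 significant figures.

q_ult ≈ 537 kPa

Overburden at base level: q = 19.6 × 1.47 = 28.812 kPa.
The water table is 0.65 m below the base (< B = 0.99 m), so the ½γBN_γ term uses γ̄ = γ' + (d_w/B)(γ − γ') = 11.69 + (0.65/0.99)(19.6 − 11.69) = 16.883 kN/m³.
Surcharge term q·N_q = 28.812 × 16.4 = 472.52 kPa; self-weight term 0.5·γ·B·N_γ·s_γ = 0.5 × 16.883 × 0.99 × 12.8 × 0.6 = 64.184 kPa.
q_ult = 472.52 + 64.184 = 536.7 kPa.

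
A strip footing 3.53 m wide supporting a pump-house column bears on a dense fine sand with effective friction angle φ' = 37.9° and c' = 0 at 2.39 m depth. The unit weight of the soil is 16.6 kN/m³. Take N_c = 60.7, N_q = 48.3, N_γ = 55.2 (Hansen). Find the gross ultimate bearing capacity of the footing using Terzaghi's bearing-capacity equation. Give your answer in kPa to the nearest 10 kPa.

q = γ·D_f = 16.6 × 2.39 = 39.674 kPa.
q·N_q = 39.674 × 48.3 = 1916.3 kPa
0.5·γ·B·N_γ = 0.5 × 16.6 × 3.53 × 55.2 = 1617.3 kPa
q_ult = 1916.3 + 1617.3 = 3533.6 kPa.

q_ult ≈ 3530 kPa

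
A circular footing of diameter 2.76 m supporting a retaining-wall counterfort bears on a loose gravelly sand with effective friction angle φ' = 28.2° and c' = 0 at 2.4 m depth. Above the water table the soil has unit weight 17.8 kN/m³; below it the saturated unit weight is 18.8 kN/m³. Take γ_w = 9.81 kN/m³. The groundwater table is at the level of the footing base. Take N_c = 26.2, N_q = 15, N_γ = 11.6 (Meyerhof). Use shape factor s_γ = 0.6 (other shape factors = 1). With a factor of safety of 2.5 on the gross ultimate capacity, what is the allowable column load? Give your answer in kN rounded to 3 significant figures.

q = γ·D_f = 17.8 × 2.4 = 42.72 kPa.
For the ½γBN_γ term take γ' = 18.8 − 9.81 = 8.99 kN/m³ (soil below base is submerged).
q·N_q = 42.72 × 15 = 640.8 kPa
0.5·γ·B·N_γ·s_γ = 0.5 × 8.99 × 2.76 × 11.6 × 0.6 = 86.347 kPa
q_ult = 640.8 + 86.347 = 727.15 kPa.
Gross allowable pressure q_all = 727.15 / 2.5 = 290.86 kPa.
Footing area = 5.9828 m², so allowable column load = 290.86 × 5.9828 = 1740.2 kN.

P_all ≈ 1740 kN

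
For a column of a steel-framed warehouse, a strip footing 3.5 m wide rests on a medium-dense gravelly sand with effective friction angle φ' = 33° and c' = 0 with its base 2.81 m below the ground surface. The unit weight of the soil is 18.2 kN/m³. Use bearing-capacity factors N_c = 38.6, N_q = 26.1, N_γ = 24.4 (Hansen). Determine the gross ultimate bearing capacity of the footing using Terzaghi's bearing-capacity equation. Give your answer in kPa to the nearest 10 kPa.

q_ult ≈ 2110 kPa

q = γ·D_f = 18.2 × 2.81 = 51.142 kPa.
q·N_q = 51.142 × 26.1 = 1334.8 kPa
0.5·γ·B·N_γ = 0.5 × 18.2 × 3.5 × 24.4 = 777.14 kPa
q_ult = 1334.8 + 777.14 = 2111.9 kPa.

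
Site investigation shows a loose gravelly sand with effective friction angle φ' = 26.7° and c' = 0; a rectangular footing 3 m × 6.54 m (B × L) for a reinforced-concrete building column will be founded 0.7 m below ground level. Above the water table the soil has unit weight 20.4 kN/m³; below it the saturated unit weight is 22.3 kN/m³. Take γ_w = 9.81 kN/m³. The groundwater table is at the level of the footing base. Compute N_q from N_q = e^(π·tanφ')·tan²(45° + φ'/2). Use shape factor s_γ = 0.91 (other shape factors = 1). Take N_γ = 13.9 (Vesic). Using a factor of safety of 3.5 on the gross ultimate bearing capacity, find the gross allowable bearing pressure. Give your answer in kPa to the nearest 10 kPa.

q_all ≈ 120 kPa

N_q = e^(π·tan26.7°)·tan²(58.35°) = 12.78.
Overburden at base level: q = 20.4 × 0.7 = 14.28 kPa.
Below the base the soil is submerged, so the ½γBN_γ term uses γ' = 22.3 − 9.81 = 12.49 kN/m³.
Surcharge term q·N_q = 14.28 × 12.778 = 182.47 kPa; self-weight term 0.5·γ·B·N_γ·s_γ = 0.5 × 12.49 × 3 × 13.9 × 0.91 = 236.98 kPa.
q_ult = 182.47 + 236.98 = 419.45 kPa.
q_all = 419.45 / 3.5 = 119.84 kPa.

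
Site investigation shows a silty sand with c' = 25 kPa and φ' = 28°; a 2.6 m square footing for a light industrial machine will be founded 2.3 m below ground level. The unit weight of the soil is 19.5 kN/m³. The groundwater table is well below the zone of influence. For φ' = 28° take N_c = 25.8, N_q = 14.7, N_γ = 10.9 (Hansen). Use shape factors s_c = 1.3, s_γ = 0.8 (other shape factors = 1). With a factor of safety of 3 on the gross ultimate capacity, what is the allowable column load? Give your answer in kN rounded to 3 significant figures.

P_all ≈ 3870 kN

Effective surcharge at the founding depth q = γ·D_f = 19.5 × 2.3 = 44.85 kPa.
q_ult = c·N_c·s_c + q·N_q + 0.5·γ·B·N_γ·s_γ
     = 25 × 25.8 × 1.3 + 44.85 × 14.7 + 0.5 × 19.5 × 2.6 × 10.9 × 0.8
     = 838.5 + 659.29 + 221.05 = 1718.8 kPa.
Gross allowable pressure q_all = 1718.8 / 3 = 572.95 kPa.
Footing area = 6.76 m², so allowable column load = 572.95 × 6.76 = 3873.1 kN.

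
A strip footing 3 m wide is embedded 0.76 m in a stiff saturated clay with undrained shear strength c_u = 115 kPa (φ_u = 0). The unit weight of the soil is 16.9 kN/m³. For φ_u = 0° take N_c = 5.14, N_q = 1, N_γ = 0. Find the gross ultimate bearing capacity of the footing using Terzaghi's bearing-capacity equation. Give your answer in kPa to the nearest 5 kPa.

q = γ·D_f = 16.9 × 0.76 = 12.844 kPa.
c·N_c = 115 × 5.14 = 591.1 kPa
q·N_q = 12.844 × 1 = 12.844 kPa
q_ult = 591.1 + 12.844 = 603.94 kPa.

q_ult ≈ 605 kPa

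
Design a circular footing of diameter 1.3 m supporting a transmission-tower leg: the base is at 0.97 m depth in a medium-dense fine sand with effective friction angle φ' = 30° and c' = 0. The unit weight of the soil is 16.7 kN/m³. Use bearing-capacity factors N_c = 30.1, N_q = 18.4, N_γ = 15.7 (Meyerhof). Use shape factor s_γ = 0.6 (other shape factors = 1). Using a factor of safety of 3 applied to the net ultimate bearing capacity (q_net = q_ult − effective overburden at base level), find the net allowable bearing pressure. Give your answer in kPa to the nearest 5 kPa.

q_all(net) ≈ 130 kPa

Overburden at base level: q = 16.7 × 0.97 = 16.199 kPa.
Surcharge term q·N_q = 16.199 × 18.4 = 298.06 kPa; self-weight term 0.5·γ·B·N_γ·s_γ = 0.5 × 16.7 × 1.3 × 15.7 × 0.6 = 102.25 kPa.
q_ult = 298.06 + 102.25 = 400.32 kPa.
Net ultimate: q_net = 400.32 − 16.199 = 384.12 kPa.
q_all(net) = 384.12 / 3 = 128.04 kPa.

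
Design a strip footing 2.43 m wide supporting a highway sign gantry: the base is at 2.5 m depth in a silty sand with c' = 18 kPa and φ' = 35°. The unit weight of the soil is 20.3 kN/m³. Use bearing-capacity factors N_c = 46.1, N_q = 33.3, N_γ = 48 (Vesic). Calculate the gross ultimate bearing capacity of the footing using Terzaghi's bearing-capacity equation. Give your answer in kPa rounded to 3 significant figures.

Effective surcharge at the founding depth q = γ·D_f = 20.3 × 2.5 = 50.75 kPa.
q_ult = c·N_c + q·N_q + 0.5·γ·B·N_γ
     = 18 × 46.1 + 50.75 × 33.3 + 0.5 × 20.3 × 2.43 × 48
     = 829.8 + 1690 + 1183.9 = 3703.7 kPa.

q_ult ≈ 3700 kPa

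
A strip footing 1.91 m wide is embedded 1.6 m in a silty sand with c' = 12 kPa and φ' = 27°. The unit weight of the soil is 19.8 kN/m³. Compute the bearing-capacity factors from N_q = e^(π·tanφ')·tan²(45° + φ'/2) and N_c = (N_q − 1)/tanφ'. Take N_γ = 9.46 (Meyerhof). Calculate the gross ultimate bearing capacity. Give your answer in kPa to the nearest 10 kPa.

tan27° = 0.5095, so N_q = e^(π×0.5095)·tan²(58.5°) = 4.957 × 2.663 = 13.2.
N_c = (13.2 − 1)/tan27° = 23.94.
Overburden at base level: q = 19.8 × 1.6 = 31.68 kPa.
Cohesion term c·N_c = 12 × 23.942 = 287.31 kPa; surcharge term q·N_q = 31.68 × 13.199 = 418.15 kPa; self-weight term 0.5·γ·B·N_γ = 0.5 × 19.8 × 1.91 × 9.46 = 178.88 kPa.
q_ult = 287.31 + 418.15 + 178.88 = 884.33 kPa.

q_ult ≈ 880 kPa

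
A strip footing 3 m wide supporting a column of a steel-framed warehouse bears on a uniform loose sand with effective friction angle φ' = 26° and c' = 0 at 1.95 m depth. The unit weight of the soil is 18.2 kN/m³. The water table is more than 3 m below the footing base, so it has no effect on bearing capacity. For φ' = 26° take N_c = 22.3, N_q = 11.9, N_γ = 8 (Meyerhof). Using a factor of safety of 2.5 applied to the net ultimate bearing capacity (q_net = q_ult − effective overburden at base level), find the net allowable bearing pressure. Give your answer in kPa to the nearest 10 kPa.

q_all(net) ≈ 240 kPa

Effective surcharge at the founding depth q = γ·D_f = 18.2 × 1.95 = 35.49 kPa.
q_ult = q·N_q + 0.5·γ·B·N_γ
     = 35.49 × 11.9 + 0.5 × 18.2 × 3 × 8
     = 422.33 + 218.4 = 640.73 kPa.
Net ultimate: q_net = 640.73 − 35.49 = 605.24 kPa.
q_all(net) = 605.24 / 2.5 = 242.1 kPa.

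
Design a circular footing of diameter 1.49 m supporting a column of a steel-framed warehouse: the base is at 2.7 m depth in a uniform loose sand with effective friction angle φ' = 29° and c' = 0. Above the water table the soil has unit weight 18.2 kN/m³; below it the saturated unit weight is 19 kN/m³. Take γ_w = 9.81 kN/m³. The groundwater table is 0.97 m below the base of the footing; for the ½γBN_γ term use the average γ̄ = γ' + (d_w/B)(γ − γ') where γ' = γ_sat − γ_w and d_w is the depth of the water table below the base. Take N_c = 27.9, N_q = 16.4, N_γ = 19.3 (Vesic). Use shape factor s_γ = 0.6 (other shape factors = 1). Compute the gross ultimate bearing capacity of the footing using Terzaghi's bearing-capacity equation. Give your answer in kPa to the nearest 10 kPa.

Effective surcharge at the founding depth q = γ·D_f = 18.2 × 2.7 = 49.14 kPa.
With d_w = 0.97 m < B, γ̄ = 9.19 + (0.97/1.49) × (18.2 − 9.19) = 15.056 kN/m³.
q_ult = q·N_q + 0.5·γ·B·N_γ·s_γ
     = 49.14 × 16.4 + 0.5 × 15.056 × 1.49 × 19.3 × 0.6
     = 805.9 + 129.89 = 935.78 kPa.

q_ult ≈ 940 kPa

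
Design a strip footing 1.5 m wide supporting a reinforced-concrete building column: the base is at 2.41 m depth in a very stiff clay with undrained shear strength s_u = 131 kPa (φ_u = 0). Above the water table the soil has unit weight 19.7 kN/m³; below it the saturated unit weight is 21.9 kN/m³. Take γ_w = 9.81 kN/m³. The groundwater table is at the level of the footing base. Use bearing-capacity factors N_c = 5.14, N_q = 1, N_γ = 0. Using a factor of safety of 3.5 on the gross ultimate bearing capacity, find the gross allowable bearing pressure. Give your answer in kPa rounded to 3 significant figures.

q_all ≈ 206 kPa

q = γ·D_f = 19.7 × 2.41 = 47.477 kPa.
c·N_c = 131 × 5.14 = 673.34 kPa
q·N_q = 47.477 × 1 = 47.477 kPa
q_ult = 673.34 + 47.477 = 720.82 kPa.
q_all = 720.82 / 3.5 = 205.95 kPa.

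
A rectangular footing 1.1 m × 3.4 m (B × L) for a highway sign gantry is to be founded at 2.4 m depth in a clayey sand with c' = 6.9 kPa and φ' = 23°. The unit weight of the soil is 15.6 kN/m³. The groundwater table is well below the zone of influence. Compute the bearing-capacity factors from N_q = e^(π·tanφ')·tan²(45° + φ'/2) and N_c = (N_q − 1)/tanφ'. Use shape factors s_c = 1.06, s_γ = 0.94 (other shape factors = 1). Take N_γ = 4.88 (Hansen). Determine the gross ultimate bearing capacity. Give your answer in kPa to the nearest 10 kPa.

q_ult ≈ 500 kPa

tan23° = 0.4245, so N_q = e^(π×0.4245)·tan²(56.5°) = 3.794 × 2.283 = 8.66.
N_c = (8.66 − 1)/tan23° = 18.05.
q = γ·D_f = 15.6 × 2.4 = 37.44 kPa.
c·N_c·s_c = 6.9 × 18.049 × 1.06 = 132.01 kPa
q·N_q = 37.44 × 8.6612 = 324.27 kPa
0.5·γ·B·N_γ·s_γ = 0.5 × 15.6 × 1.1 × 4.88 × 0.94 = 39.358 kPa
q_ult = 132.01 + 324.27 + 39.358 = 495.64 kPa.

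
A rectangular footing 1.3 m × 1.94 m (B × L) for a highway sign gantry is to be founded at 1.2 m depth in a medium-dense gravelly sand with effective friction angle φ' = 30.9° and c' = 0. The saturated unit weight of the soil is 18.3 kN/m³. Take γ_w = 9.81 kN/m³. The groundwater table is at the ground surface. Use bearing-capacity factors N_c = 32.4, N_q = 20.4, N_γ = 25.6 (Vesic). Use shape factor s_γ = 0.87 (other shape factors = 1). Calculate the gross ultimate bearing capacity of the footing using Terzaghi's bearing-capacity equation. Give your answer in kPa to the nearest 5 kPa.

With the water table at the surface the whole profile is submerged: γ' = 18.3 − 9.81 = 8.49 kN/m³, so q = γ'·D_f = 10.188 kPa; the same γ' applies in the ½γBN_γ term.
q_ult = q·N_q + 0.5·γ·B·N_γ·s_γ
     = 10.188 × 20.4 + 0.5 × 8.49 × 1.3 × 25.6 × 0.87
     = 207.84 + 122.91 = 330.74 kPa.

q_ult ≈ 330 kPa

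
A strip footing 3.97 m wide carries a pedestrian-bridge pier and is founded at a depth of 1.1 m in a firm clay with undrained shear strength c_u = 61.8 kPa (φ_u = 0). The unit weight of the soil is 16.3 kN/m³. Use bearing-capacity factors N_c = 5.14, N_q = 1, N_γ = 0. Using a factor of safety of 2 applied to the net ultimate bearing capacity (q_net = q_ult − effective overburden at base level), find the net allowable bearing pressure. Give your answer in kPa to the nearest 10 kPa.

q_all(net) ≈ 160 kPa

Effective surcharge at the founding depth q = γ·D_f = 16.3 × 1.1 = 17.93 kPa.
q_ult = c·N_c + q·N_q
     = 61.8 × 5.14 + 17.93 × 1
     = 317.65 + 17.93 = 335.58 kPa.
Net ultimate: q_net = 335.58 − 17.93 = 317.65 kPa.
q_all(net) = 317.65 / 2 = 158.83 kPa.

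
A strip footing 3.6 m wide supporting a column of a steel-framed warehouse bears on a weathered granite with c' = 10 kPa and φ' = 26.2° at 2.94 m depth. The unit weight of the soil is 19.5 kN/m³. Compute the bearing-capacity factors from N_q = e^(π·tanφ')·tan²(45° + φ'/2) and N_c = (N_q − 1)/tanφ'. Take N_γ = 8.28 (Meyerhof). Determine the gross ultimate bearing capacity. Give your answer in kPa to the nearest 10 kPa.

tan26.2° = 0.4921, so N_q = e^(π×0.4921)·tan²(58.1°) = 4.692 × 2.581 = 12.11.
N_c = (12.11 − 1)/tan26.2° = 22.58.
q = γ·D_f = 19.5 × 2.94 = 57.33 kPa.
c·N_c = 10 × 22.579 = 225.79 kPa
q·N_q = 57.33 × 12.11 = 694.28 kPa
0.5·γ·B·N_γ = 0.5 × 19.5 × 3.6 × 8.28 = 290.63 kPa
q_ult = 225.79 + 694.28 + 290.63 = 1210.7 kPa.

q_ult ≈ 1210 kPa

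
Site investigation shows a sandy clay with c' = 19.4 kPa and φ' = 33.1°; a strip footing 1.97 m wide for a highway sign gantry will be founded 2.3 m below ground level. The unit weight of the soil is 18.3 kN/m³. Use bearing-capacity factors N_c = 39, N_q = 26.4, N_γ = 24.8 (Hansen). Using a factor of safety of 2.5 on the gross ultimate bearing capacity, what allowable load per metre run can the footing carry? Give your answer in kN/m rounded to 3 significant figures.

≈ 1820 kN/m

q = γ·D_f = 18.3 × 2.3 = 42.09 kPa.
c·N_c = 19.4 × 39 = 756.6 kPa
q·N_q = 42.09 × 26.4 = 1111.2 kPa
0.5·γ·B·N_γ = 0.5 × 18.3 × 1.97 × 24.8 = 447.03 kPa
q_ult = 756.6 + 1111.2 + 447.03 = 2314.8 kPa.
Gross allowable pressure q_all = 2314.8 / 2.5 = 925.92 kPa.
Allowable wall load = q_all × B = 925.92 × 1.97 = 1824.1 kN per metre run.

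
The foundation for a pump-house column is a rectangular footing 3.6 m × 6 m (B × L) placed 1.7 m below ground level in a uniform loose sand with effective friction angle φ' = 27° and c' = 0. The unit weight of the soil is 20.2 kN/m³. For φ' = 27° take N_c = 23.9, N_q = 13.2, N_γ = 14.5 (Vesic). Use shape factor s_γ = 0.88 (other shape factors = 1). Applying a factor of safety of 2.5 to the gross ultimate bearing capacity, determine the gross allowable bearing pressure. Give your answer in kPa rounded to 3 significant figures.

Effective surcharge at the founding depth q = γ·D_f = 20.2 × 1.7 = 34.34 kPa.
q_ult = q·N_q + 0.5·γ·B·N_γ·s_γ
     = 34.34 × 13.2 + 0.5 × 20.2 × 3.6 × 14.5 × 0.88
     = 453.29 + 463.95 = 917.24 kPa.
q_all = q_ult / FS = 917.24 / 2.5 = 366.9 kPa.

q_all ≈ 367 kPa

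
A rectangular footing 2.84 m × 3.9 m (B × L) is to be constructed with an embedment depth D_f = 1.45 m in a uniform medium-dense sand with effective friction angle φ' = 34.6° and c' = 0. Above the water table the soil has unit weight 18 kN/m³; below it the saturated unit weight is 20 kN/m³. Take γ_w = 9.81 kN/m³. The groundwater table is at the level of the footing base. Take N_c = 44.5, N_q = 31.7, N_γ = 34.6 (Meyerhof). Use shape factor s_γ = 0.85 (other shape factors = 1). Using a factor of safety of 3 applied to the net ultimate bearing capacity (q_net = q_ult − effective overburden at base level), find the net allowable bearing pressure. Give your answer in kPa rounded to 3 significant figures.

q_all(net) ≈ 409 kPa

Effective surcharge at the founding depth q = γ·D_f = 18 × 1.45 = 26.1 kPa.
The water table coincides with the base, so in the self-weight term γ → γ' = 10.19 kN/m³.
q_ult = q·N_q + 0.5·γ·B·N_γ·s_γ
     = 26.1 × 31.7 + 0.5 × 10.19 × 2.84 × 34.6 × 0.85
     = 827.37 + 425.56 = 1252.9 kPa.
Net ultimate: q_net = 1252.9 − 26.1 = 1226.8 kPa.
q_all(net) = 1226.8 / 3 = 408.94 kPa.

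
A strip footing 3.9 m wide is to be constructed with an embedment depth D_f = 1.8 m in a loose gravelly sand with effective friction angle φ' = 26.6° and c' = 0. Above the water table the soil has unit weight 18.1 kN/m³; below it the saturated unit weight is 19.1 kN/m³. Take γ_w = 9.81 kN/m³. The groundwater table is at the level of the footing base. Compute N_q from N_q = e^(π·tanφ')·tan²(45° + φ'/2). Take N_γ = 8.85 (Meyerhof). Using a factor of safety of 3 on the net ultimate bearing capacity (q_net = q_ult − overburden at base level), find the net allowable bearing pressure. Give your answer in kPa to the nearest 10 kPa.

N_q = e^(π·tan26.6°)·tan²(58.3°) = 12.64.
Effective surcharge at the founding depth q = γ·D_f = 18.1 × 1.8 = 32.58 kPa.
The water table coincides with the base, so in the self-weight term γ → γ' = 9.29 kN/m³.
q_ult = q·N_q + 0.5·γ·B·N_γ
     = 32.58 × 12.641 + 0.5 × 9.29 × 3.9 × 8.85
     = 411.86 + 160.32 = 572.18 kPa.
q_net = 572.18 − 32.58 = 539.6 kPa.
q_all(net) = 539.6 / 3 = 179.87 kPa.

q_all(net) ≈ 180 kPa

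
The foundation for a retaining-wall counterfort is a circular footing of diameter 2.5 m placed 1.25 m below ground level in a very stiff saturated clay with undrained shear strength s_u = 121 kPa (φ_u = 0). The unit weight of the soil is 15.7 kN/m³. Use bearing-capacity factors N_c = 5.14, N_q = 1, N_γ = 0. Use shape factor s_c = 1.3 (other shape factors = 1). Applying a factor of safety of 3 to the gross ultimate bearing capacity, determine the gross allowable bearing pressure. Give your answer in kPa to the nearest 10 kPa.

q = γ·D_f = 15.7 × 1.25 = 19.625 kPa.
c·N_c·s_c = 121 × 5.14 × 1.3 = 808.52 kPa
q·N_q = 19.625 × 1 = 19.625 kPa
q_ult = 808.52 + 19.625 = 828.15 kPa.
q_all = q_ult / FS = 828.15 / 3 = 276.05 kPa.

q_all ≈ 280 kPa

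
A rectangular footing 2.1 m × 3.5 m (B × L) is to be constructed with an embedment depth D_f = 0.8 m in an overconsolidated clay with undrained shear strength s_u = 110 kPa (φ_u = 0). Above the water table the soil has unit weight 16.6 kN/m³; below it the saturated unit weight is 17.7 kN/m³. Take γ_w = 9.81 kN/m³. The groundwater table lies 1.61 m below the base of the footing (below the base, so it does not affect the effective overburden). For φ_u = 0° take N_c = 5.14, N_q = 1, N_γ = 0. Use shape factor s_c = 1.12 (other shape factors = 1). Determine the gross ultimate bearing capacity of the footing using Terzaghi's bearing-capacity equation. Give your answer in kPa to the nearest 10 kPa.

q_ult ≈ 650 kPa

Effective surcharge at the founding depth q = γ·D_f = 16.6 × 0.8 = 13.28 kPa.
q_ult = c·N_c·s_c + q·N_q
     = 110 × 5.14 × 1.12 + 13.28 × 1
     = 633.25 + 13.28 = 646.53 kPa.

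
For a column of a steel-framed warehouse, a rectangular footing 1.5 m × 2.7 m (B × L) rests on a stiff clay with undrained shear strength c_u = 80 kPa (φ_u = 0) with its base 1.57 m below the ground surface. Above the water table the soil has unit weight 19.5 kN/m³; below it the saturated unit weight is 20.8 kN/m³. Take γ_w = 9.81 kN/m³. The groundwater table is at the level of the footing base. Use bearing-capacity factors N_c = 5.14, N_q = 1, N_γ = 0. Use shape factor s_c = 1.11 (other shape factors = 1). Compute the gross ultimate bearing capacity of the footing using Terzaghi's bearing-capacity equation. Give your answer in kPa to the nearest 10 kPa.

q_ult ≈ 490 kPa

q = γ·D_f = 19.5 × 1.57 = 30.615 kPa.
c·N_c·s_c = 80 × 5.14 × 1.11 = 456.43 kPa
q·N_q = 30.615 × 1 = 30.615 kPa
q_ult = 456.43 + 30.615 = 487.05 kPa.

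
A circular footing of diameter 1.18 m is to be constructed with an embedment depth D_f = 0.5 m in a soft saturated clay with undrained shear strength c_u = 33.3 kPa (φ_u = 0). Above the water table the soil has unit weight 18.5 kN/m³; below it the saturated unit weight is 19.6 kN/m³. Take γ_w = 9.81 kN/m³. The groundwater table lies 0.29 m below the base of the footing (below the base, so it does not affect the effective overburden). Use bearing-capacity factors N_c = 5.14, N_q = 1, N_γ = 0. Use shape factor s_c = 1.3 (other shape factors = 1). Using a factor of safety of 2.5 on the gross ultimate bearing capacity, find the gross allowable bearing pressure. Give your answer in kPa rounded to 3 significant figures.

q_all ≈ 92.7 kPa

Overburden at base level: q = 18.5 × 0.5 = 9.25 kPa.
Cohesion term c·N_c·s_c = 33.3 × 5.14 × 1.3 = 222.51 kPa; surcharge term q·N_q = 9.25 × 1 = 9.25 kPa.
q_ult = 222.51 + 9.25 = 231.76 kPa.
q_all = 231.76 / 2.5 = 92.704 kPa.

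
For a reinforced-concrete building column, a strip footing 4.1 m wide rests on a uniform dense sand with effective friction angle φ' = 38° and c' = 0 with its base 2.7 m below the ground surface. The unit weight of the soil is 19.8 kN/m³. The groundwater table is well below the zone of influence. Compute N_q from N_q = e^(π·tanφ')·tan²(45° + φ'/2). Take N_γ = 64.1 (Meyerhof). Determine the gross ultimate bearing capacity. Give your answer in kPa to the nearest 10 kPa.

q_ult ≈ 5220 kPa

tan38° = 0.7813, so N_q = e^(π×0.7813)·tan²(64°) = 11.64 × 4.204 = 48.93.
Effective surcharge at the founding depth q = γ·D_f = 19.8 × 2.7 = 53.46 kPa.
q_ult = q·N_q + 0.5·γ·B·N_γ
     = 53.46 × 48.933 + 0.5 × 19.8 × 4.1 × 64.1
     = 2616 + 2601.8 = 5217.8 kPa.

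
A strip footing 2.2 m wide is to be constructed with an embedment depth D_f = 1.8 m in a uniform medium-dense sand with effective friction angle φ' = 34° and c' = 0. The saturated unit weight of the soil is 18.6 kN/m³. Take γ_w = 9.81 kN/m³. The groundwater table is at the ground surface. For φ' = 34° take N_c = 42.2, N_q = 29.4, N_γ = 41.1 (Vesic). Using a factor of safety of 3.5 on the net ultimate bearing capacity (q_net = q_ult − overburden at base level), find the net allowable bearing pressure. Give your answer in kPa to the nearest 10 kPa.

Water table at ground surface, so effective unit weight γ' = 18.6 − 9.81 = 8.79 kN/m³ is used throughout; overburden q = 8.79 × 1.8 = 15.822 kPa; the same γ' applies in the ½γBN_γ term.
Surcharge term q·N_q = 15.822 × 29.4 = 465.17 kPa; self-weight term 0.5·γ·B·N_γ = 0.5 × 8.79 × 2.2 × 41.1 = 397.4 kPa.
q_ult = 465.17 + 397.4 = 862.56 kPa.
q_net = 862.56 − 15.822 = 846.74 kPa.
q_all(net) = 846.74 / 3.5 = 241.93 kPa.

q_all(net) ≈ 240 kPa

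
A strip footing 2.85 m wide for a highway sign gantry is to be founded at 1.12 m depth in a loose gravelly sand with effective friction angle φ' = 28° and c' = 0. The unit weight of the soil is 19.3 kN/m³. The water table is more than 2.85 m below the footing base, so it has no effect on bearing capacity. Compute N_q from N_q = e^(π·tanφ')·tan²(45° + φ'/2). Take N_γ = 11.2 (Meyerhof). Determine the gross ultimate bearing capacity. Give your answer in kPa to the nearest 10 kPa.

tan28° = 0.5317, so N_q = e^(π×0.5317)·tan²(59°) = 5.314 × 2.77 = 14.72.
Overburden at base level: q = 19.3 × 1.12 = 21.616 kPa.
Surcharge term q·N_q = 21.616 × 14.72 = 318.18 kPa; self-weight term 0.5·γ·B·N_γ = 0.5 × 19.3 × 2.85 × 11.2 = 308.03 kPa.
q_ult = 318.18 + 308.03 = 626.21 kPa.

q_ult ≈ 630 kPa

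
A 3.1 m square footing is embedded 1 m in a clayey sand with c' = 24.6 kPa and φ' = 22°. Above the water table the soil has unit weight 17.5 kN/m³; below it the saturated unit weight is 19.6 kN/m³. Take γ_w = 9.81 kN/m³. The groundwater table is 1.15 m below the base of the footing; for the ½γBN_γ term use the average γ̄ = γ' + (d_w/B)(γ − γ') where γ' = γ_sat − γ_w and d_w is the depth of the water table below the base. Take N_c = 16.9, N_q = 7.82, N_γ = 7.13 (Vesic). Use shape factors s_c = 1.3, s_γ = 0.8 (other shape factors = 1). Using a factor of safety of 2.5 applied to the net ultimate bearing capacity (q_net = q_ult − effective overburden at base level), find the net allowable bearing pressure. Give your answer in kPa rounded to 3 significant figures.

q = γ·D_f = 17.5 × 1 = 17.5 kPa.
γ' = 9.79 kN/m³; averaging over the depth B below the base, γ̄ = γ' + (d_w/B)(γ − γ') = 12.65 kN/m³.
c·N_c·s_c = 24.6 × 16.9 × 1.3 = 540.46 kPa
q·N_q = 17.5 × 7.82 = 136.85 kPa
0.5·γ·B·N_γ·s_γ = 0.5 × 12.65 × 3.1 × 7.13 × 0.8 = 111.84 kPa
q_ult = 540.46 + 136.85 + 111.84 = 789.15 kPa.
Net ultimate: q_net = 789.15 − 17.5 = 771.65 kPa.
q_all(net) = 771.65 / 2.5 = 308.66 kPa.

q_all(net) ≈ 309 kPa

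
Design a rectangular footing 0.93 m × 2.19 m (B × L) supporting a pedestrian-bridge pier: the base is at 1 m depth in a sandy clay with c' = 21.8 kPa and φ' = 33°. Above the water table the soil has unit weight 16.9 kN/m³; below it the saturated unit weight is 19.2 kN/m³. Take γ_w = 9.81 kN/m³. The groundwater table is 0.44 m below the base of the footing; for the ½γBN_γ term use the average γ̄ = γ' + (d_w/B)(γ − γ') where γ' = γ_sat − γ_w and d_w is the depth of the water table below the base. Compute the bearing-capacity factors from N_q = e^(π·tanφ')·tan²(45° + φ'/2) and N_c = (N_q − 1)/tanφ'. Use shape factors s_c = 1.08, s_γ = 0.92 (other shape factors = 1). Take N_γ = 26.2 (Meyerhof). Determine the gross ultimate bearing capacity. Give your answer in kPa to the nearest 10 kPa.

q_ult ≈ 1500 kPa

tan33° = 0.6494, so N_q = e^(π×0.6494)·tan²(61.5°) = 7.692 × 3.392 = 26.09.
N_c = (26.09 − 1)/tan33° = 38.64.
q = γ·D_f = 16.9 × 1 = 16.9 kPa.
γ' = 9.39 kN/m³; averaging over the depth B below the base, γ̄ = γ' + (d_w/B)(γ − γ') = 12.943 kN/m³.
c·N_c·s_c = 21.8 × 38.638 × 1.08 = 909.7 kPa
q·N_q = 16.9 × 26.092 = 440.96 kPa
0.5·γ·B·N_γ·s_γ = 0.5 × 12.943 × 0.93 × 26.2 × 0.92 = 145.07 kPa
q_ult = 909.7 + 440.96 + 145.07 = 1495.7 kPa.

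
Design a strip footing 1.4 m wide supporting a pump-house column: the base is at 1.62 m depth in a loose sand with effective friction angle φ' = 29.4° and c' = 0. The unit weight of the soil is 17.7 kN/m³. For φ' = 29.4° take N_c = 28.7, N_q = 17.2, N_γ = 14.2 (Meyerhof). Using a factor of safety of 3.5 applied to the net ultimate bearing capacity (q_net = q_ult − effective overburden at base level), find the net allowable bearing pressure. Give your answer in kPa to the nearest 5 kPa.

q = γ·D_f = 17.7 × 1.62 = 28.674 kPa.
q·N_q = 28.674 × 17.2 = 493.19 kPa
0.5·γ·B·N_γ = 0.5 × 17.7 × 1.4 × 14.2 = 175.94 kPa
q_ult = 493.19 + 175.94 = 669.13 kPa.
Net ultimate: q_net = 669.13 − 28.674 = 640.46 kPa.
q_all(net) = 640.46 / 3.5 = 182.99 kPa.

q_all(net) ≈ 185 kPa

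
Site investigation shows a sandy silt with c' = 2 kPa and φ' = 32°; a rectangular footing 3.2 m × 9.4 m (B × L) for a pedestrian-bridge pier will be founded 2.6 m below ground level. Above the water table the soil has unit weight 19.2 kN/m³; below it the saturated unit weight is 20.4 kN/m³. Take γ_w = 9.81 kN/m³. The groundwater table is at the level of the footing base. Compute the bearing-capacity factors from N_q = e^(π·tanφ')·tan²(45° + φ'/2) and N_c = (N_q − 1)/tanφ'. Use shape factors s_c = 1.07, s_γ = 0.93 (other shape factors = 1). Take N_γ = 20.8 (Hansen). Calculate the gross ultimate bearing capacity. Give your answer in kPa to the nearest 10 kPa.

tan32° = 0.6249, so N_q = e^(π×0.6249)·tan²(61°) = 7.121 × 3.255 = 23.18.
N_c = (23.18 − 1)/tan32° = 35.49.
Overburden at base level: q = 19.2 × 2.6 = 49.92 kPa.
Below the base the soil is submerged, so the ½γBN_γ term uses γ' = 20.4 − 9.81 = 10.59 kN/m³.
Cohesion term c·N_c·s_c = 2 × 35.49 × 1.07 = 75.949 kPa; surcharge term q·N_q = 49.92 × 23.177 = 1157 kPa; self-weight term 0.5·γ·B·N_γ·s_γ = 0.5 × 10.59 × 3.2 × 20.8 × 0.93 = 327.76 kPa.
q_ult = 75.949 + 1157 + 327.76 = 1560.7 kPa.

q_ult ≈ 1560 kPa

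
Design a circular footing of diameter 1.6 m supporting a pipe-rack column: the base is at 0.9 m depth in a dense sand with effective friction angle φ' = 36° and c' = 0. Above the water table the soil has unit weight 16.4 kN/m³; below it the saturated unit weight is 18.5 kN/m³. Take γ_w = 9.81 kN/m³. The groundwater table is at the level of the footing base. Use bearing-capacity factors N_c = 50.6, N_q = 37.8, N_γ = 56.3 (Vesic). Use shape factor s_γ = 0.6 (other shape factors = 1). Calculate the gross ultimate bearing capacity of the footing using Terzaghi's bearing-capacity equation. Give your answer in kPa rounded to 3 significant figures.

q = γ·D_f = 16.4 × 0.9 = 14.76 kPa.
For the ½γBN_γ term take γ' = 18.5 − 9.81 = 8.69 kN/m³ (soil below base is submerged).
q·N_q = 14.76 × 37.8 = 557.93 kPa
0.5·γ·B·N_γ·s_γ = 0.5 × 8.69 × 1.6 × 56.3 × 0.6 = 234.84 kPa
q_ult = 557.93 + 234.84 = 792.77 kPa.

q_ult ≈ 793 kPa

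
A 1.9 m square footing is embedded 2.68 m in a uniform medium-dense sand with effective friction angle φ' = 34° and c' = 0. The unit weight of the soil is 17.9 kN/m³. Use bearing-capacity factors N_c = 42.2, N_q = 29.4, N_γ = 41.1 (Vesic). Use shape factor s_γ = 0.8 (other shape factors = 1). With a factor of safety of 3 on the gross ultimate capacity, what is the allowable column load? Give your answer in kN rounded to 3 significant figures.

P_all ≈ 2370 kN

Effective surcharge at the founding depth q = γ·D_f = 17.9 × 2.68 = 47.972 kPa.
q_ult = q·N_q + 0.5·γ·B·N_γ·s_γ
     = 47.972 × 29.4 + 0.5 × 17.9 × 1.9 × 41.1 × 0.8
     = 1410.4 + 559.12 = 1969.5 kPa.
Gross allowable pressure q_all = 1969.5 / 3 = 656.5 kPa.
Footing area = 3.61 m², so allowable column load = 656.5 × 3.61 = 2370 kN.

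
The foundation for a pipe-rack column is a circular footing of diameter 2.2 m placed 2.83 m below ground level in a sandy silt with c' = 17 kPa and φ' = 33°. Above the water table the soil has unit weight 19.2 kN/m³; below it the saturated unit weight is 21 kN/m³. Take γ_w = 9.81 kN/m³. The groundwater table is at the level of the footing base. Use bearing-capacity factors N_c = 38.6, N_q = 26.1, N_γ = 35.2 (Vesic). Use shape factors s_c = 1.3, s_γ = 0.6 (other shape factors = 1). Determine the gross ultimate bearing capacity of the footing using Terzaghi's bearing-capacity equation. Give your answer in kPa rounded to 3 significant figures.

q_ult ≈ 2530 kPa

Effective surcharge at the founding depth q = γ·D_f = 19.2 × 2.83 = 54.336 kPa.
The water table coincides with the base, so in the self-weight term γ → γ' = 11.19 kN/m³.
q_ult = c·N_c·s_c + q·N_q + 0.5·γ·B·N_γ·s_γ
     = 17 × 38.6 × 1.3 + 54.336 × 26.1 + 0.5 × 11.19 × 2.2 × 35.2 × 0.6
     = 853.06 + 1418.2 + 259.97 = 2531.2 kPa.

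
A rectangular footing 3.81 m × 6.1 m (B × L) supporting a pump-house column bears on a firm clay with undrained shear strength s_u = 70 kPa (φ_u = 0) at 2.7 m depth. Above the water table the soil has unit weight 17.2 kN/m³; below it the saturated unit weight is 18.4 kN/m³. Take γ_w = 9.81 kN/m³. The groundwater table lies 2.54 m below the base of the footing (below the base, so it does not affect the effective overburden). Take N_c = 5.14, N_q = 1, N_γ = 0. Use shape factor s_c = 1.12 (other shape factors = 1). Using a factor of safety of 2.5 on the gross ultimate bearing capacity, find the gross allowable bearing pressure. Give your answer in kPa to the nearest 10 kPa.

q_all ≈ 180 kPa

q = γ·D_f = 17.2 × 2.7 = 46.44 kPa.
c·N_c·s_c = 70 × 5.14 × 1.12 = 402.98 kPa
q·N_q = 46.44 × 1 = 46.44 kPa
q_ult = 402.98 + 46.44 = 449.42 kPa.
q_all = 449.42 / 2.5 = 179.77 kPa.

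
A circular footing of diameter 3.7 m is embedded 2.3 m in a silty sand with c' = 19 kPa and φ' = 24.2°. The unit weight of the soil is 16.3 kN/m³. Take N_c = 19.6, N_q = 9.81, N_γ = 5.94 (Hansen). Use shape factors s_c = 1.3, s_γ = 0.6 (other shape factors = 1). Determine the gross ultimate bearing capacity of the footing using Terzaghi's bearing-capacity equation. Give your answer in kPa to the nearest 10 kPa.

q_ult ≈ 960 kPa

Effective surcharge at the founding depth q = γ·D_f = 16.3 × 2.3 = 37.49 kPa.
q_ult = c·N_c·s_c + q·N_q + 0.5·γ·B·N_γ·s_γ
     = 19 × 19.6 × 1.3 + 37.49 × 9.81 + 0.5 × 16.3 × 3.7 × 5.94 × 0.6
     = 484.12 + 367.78 + 107.47 = 959.37 kPa.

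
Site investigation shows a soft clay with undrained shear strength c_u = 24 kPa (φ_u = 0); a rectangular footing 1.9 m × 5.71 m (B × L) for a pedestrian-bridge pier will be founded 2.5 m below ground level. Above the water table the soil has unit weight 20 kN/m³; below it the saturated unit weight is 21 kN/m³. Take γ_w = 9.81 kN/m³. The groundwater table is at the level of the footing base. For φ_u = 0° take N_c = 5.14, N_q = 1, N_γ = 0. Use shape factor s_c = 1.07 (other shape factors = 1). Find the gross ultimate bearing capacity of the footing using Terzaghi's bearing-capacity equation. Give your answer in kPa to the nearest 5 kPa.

q_ult ≈ 180 kPa

Overburden at base level: q = 20 × 2.5 = 50 kPa.
Cohesion term c·N_c·s_c = 24 × 5.14 × 1.07 = 132 kPa; surcharge term q·N_q = 50 × 1 = 50 kPa.
q_ult = 132 + 50 = 182 kPa.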